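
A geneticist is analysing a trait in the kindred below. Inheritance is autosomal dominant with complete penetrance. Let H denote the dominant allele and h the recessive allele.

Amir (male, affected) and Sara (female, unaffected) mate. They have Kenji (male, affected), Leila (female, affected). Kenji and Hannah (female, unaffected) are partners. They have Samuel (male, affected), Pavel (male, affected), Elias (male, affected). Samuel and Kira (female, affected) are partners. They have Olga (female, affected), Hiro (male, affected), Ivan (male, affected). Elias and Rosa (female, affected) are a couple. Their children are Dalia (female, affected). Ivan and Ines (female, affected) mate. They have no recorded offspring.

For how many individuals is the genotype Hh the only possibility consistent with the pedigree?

Obligate heterozygotes: Kenji is affected so carries H and received h from Sara (hh), so Kenji is Hh; Leila is affected so carries H and received h from Sara (hh), so Leila is Hh; Samuel is affected so carries H and received h from Hannah (hh), so Samuel is Hh; Pavel is affected so carries H and received h from Hannah (hh), so Pavel is Hh; Elias is affected so carries H and received h from Hannah (hh), so Elias is Hh.
Every other individual is either homozygous by phenotype or has at least one consistent homozygous assignment, so the count is 5.

5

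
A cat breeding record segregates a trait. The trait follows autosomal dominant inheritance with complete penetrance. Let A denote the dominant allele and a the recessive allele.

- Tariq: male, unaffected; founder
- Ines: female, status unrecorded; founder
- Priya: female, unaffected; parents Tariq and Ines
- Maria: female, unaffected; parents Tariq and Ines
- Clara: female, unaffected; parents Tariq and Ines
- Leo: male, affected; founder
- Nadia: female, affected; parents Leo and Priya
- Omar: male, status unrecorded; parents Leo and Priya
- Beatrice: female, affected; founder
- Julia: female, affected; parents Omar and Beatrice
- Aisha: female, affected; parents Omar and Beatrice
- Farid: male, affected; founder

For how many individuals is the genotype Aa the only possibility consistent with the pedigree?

1

Obligate heterozygotes: Nadia is affected so carries A and received a from Priya (aa), so Nadia is Aa.
Every other individual is either homozygous by phenotype or has at least one consistent homozygous assignment, so the count is 1.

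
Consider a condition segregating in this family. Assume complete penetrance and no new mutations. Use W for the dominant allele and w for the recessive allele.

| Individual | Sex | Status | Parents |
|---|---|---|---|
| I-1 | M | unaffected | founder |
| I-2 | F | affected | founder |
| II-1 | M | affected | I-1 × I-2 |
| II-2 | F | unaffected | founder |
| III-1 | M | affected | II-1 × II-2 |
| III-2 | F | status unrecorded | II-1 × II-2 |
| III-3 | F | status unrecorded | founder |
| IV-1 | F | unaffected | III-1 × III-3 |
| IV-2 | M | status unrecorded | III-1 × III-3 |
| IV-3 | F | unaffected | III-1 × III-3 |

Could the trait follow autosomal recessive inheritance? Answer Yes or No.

A consistent assignment under autosomal recessive exists: I-1 Ww, I-2 ww, II-1 ww, II-2 Ww, III-1 ww, III-2 Ww, III-3 WW, IV-1 Ww, IV-2 Ww, IV-3 Ww.
In this assignment every recorded phenotype matches its genotype and every non-founder's genotype is obtainable from its parents' genotypes, so the pedigree is consistent.

Yes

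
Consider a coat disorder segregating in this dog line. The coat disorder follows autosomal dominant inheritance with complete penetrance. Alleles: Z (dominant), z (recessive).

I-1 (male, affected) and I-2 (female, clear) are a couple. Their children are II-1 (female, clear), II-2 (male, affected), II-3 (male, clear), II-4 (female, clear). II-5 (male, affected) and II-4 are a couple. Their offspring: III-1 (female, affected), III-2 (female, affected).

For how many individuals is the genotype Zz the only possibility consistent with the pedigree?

Obligate heterozygotes: I-1 is affected so carries Z and passed z to II-1 (zz), so I-1 is Zz; II-2 is affected so carries Z and received z from I-2 (zz), so II-2 is Zz; III-1 is affected so carries Z and received z from II-4 (zz), so III-1 is Zz; III-2 is affected so carries Z and received z from II-4 (zz), so III-2 is Zz.
Every other individual is either homozygous by phenotype or has at least one consistent homozygous assignment, so the count is 4.

4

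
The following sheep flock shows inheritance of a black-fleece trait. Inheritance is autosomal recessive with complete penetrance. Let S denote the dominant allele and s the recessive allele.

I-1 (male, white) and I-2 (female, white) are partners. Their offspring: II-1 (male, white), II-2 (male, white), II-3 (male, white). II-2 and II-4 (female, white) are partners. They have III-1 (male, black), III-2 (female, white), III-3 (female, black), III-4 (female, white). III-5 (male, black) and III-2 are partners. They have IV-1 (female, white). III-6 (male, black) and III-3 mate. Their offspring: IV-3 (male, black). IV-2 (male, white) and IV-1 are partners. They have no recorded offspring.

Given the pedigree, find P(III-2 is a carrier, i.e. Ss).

II-2 is white so carries S and passed s to III-1 (ss), so II-2 is Ss.
II-4 is white so carries S and passed s to III-1 (ss), so II-4 is Ss.
Their cross gives offspring ratios 1/4 SS : 1/2 Ss : 1/4 ss. Conditioning on III-2 being white, P(Ss) = 1/2 / 3/4 = 2/3 before taking III-2's own offspring into account.
III-5 is black, so III-5 is ss.
Now use III-2's offspring. Probability of each recorded status — white daughter IV-1: 1/2 if III-2 is Ss, 1 if SS.
Bayes: P(Ss) = 2/3·1/2 / (2/3·1/2 + 1/3·1) = 1/2.

1/2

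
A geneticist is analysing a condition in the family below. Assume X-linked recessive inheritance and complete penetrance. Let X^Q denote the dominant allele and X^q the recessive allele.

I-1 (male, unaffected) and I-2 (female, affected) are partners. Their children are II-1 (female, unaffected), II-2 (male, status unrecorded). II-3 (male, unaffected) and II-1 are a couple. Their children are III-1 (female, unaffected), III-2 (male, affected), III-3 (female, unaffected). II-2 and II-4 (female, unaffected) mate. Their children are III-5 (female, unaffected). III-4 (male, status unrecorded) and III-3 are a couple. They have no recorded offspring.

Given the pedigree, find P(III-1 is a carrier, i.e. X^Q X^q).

1/2

II-3 is unaffected, so II-3 is X^Q Y.
II-1 is unaffected so carries Q and received q from I-2 (X^q X^q), so II-1 is X^Q X^q.
Their cross gives offspring ratios 1/2 X^Q X^Q : 1/2 X^Q X^q. Conditioning on III-1 being unaffected, P(X^Q X^q) = 1/2 / 1 = 1/2.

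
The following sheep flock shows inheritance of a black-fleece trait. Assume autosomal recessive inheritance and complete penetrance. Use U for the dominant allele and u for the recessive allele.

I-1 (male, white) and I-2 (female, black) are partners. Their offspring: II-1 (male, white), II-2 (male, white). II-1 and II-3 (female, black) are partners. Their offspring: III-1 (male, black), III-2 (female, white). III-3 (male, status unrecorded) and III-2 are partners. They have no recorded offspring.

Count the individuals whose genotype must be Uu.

Obligate heterozygotes: II-1 is white so carries U and received u from I-2 (uu), so II-1 is Uu; II-2 is white so carries U and received u from I-2 (uu), so II-2 is Uu; III-2 is white so carries U and received u from II-3 (uu), so III-2 is Uu.
Every other individual is either homozygous by phenotype or has at least one consistent homozygous assignment, so the count is 3.

3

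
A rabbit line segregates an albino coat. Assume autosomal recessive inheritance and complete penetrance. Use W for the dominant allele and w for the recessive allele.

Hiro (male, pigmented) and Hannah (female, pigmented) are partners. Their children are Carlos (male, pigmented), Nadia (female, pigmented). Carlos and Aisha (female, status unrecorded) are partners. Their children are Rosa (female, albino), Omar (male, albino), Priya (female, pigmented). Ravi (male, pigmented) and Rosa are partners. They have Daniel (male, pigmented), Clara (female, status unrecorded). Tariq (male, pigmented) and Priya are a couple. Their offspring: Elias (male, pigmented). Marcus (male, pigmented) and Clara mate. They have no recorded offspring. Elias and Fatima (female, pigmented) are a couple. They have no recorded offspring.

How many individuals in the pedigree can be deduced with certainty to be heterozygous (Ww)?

Obligate heterozygotes: Carlos is pigmented so carries W and passed w to Rosa (ww), so Carlos is Ww; Daniel is pigmented so carries W and received w from Rosa (ww), so Daniel is Ww.
Every other individual is either homozygous by phenotype or has at least one consistent homozygous assignment, so the count is 2.

2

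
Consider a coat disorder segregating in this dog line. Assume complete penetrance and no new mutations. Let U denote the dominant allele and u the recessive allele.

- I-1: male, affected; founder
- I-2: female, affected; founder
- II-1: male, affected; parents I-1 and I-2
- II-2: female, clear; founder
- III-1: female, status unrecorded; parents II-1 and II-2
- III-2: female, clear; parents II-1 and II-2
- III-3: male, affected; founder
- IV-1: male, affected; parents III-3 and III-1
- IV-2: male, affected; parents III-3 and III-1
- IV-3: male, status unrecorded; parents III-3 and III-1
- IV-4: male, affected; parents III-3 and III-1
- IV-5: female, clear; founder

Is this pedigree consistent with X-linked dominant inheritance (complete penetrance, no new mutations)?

No

Under X-linked dominant, III-2 (clear, female) cannot arise from II-1 (affected) × II-2 (clear).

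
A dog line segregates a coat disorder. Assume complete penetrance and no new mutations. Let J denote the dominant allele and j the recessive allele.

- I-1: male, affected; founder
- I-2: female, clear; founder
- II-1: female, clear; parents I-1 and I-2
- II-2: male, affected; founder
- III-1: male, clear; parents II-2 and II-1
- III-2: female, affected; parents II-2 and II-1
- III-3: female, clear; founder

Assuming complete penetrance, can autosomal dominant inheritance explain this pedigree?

Yes

A consistent assignment under autosomal dominant exists: I-1 Jj, I-2 jj, II-1 jj, II-2 Jj, III-1 jj, III-2 Jj, III-3 jj.
In this assignment every recorded phenotype matches its genotype and every non-founder's genotype is obtainable from its parents' genotypes, so the pedigree is consistent.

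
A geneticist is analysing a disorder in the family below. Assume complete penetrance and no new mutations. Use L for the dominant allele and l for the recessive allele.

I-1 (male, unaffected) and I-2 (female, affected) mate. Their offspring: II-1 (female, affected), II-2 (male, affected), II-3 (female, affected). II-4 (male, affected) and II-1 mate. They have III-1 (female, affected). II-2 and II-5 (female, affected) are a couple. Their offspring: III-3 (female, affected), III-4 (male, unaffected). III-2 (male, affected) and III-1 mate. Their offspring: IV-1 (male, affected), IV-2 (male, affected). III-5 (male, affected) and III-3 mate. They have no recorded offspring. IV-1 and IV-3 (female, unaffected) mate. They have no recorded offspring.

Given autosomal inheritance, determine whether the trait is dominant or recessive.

dominant

II-2 and II-5 are both affected yet have an unaffected child III-4. Under a recessive model two affected parents are homozygous and every child would be affected, so the trait cannot be recessive.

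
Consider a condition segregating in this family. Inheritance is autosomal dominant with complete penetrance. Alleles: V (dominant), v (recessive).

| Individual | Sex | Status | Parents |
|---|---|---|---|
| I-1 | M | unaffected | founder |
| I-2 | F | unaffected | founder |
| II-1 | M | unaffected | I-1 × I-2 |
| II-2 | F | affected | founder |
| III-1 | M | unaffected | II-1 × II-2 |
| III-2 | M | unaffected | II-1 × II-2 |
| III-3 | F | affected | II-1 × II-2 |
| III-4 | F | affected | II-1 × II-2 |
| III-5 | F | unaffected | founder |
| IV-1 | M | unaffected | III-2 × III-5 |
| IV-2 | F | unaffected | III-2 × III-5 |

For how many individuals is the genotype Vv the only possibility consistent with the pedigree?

Obligate heterozygotes: II-2 is affected so carries V and passed v to III-1 (vv), so II-2 is Vv; III-3 is affected so carries V and received v from II-1 (vv), so III-3 is Vv; III-4 is affected so carries V and received v from II-1 (vv), so III-4 is Vv.
Every other individual is either homozygous by phenotype or has at least one consistent homozygous assignment, so the count is 3.

3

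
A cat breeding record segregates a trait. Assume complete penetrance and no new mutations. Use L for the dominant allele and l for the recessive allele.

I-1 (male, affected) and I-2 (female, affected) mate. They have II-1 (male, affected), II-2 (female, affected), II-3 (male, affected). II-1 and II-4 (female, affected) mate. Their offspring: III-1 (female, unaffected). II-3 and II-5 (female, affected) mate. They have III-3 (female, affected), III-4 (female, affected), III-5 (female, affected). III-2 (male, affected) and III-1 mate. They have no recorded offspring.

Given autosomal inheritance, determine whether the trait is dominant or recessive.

dominant

II-1 and II-4 are both affected yet have an unaffected child III-1. Under a recessive model two affected parents are homozygous and every child would be affected, so the trait cannot be recessive.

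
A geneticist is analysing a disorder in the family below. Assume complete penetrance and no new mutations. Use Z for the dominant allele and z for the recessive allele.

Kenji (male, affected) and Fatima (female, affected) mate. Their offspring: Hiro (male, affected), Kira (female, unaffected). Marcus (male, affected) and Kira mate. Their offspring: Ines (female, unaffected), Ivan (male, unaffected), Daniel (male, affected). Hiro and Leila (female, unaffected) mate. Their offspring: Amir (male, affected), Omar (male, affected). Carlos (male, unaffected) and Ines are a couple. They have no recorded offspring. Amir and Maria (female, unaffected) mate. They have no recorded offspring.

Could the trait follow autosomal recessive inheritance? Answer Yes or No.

No

Under autosomal recessive, Kira (unaffected, female) cannot arise from Kenji (affected) × Fatima (affected).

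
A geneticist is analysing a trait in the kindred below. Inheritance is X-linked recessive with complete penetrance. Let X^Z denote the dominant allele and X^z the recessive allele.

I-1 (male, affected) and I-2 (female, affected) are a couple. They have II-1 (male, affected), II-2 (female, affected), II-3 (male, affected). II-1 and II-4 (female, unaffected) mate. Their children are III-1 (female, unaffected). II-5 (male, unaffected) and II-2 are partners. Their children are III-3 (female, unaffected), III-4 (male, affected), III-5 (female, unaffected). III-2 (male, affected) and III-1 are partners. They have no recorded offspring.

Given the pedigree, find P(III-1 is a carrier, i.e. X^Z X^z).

III-1 is unaffected so carries Z and received z from II-1 (X^z Y), so III-1 is X^Z X^z, giving P(X^Z X^z) = 1.

1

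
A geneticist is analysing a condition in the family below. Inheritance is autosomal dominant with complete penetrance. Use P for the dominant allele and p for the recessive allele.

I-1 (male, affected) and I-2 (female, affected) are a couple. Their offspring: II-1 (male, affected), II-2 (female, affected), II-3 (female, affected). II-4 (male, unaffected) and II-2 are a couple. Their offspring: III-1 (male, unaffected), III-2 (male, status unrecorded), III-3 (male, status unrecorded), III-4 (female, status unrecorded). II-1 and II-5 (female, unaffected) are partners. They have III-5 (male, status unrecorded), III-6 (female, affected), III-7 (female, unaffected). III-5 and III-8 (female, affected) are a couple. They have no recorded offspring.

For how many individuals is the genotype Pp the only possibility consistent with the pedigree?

Obligate heterozygotes: II-1 is affected so carries P and passed p to III-7 (pp), so II-1 is Pp; II-2 is affected so carries P and passed p to III-1 (pp), so II-2 is Pp; III-6 is affected so carries P and received p from II-5 (pp), so III-6 is Pp.
Every other individual is either homozygous by phenotype or has at least one consistent homozygous assignment, so the count is 3.

3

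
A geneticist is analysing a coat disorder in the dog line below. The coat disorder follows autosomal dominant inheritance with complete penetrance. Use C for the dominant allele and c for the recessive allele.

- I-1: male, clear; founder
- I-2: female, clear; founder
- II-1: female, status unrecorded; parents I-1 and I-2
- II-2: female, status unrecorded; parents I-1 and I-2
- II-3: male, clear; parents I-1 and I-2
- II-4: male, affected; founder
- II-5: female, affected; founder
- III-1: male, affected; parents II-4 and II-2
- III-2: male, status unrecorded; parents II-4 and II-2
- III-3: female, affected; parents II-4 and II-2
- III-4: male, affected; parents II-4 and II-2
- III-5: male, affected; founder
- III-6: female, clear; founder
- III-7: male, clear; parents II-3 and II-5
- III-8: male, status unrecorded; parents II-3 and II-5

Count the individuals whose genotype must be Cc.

4

Obligate heterozygotes: II-5 is affected so carries C and passed c to III-7 (cc), so II-5 is Cc; III-1 is affected so carries C and received c from II-2 (cc), so III-1 is Cc; III-3 is affected so carries C and received c from II-2 (cc), so III-3 is Cc; III-4 is affected so carries C and received c from II-2 (cc), so III-4 is Cc.
Every other individual is either homozygous by phenotype or has at least one consistent homozygous assignment, so the count is 4.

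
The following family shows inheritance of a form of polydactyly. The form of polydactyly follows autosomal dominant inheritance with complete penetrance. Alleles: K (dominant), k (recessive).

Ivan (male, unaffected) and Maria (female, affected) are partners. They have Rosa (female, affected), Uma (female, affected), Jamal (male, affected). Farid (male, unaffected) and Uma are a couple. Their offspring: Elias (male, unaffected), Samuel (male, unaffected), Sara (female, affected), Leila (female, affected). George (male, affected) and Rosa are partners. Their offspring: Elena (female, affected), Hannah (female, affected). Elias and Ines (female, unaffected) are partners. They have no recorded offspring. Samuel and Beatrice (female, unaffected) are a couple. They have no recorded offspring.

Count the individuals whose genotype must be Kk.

5

Obligate heterozygotes: Rosa is affected so carries K and received k from Ivan (kk), so Rosa is Kk; Uma is affected so carries K and received k from Ivan (kk), so Uma is Kk; Jamal is affected so carries K and received k from Ivan (kk), so Jamal is Kk; Sara is affected so carries K and received k from Farid (kk), so Sara is Kk; Leila is affected so carries K and received k from Farid (kk), so Leila is Kk.
Every other individual is either homozygous by phenotype or has at least one consistent homozygous assignment, so the count is 5.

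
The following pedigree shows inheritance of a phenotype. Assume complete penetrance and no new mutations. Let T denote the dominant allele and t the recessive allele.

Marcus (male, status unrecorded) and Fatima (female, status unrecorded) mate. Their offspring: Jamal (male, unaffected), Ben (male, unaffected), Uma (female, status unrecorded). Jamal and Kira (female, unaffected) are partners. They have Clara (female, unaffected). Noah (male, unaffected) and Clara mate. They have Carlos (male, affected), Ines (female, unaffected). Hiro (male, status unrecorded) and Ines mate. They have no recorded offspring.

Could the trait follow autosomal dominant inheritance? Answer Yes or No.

No

Under autosomal dominant, Carlos (affected, male) cannot arise from Noah (unaffected) × Clara (unaffected).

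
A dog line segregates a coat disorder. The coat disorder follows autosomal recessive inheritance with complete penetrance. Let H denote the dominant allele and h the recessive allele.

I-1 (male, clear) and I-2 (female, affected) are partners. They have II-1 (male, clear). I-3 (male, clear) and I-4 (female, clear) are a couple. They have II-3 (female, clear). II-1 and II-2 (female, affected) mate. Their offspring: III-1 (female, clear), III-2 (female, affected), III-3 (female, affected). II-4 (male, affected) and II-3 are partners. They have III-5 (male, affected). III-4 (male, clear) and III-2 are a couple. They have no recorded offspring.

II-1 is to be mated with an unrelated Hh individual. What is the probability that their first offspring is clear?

3/4

II-1 is clear so carries H and received h from I-2 (hh), so II-1 is Hh.
The cross gives 1/4 HH : 1/2 Hh : 1/4 hh, so P(offspring is clear) = 3/4.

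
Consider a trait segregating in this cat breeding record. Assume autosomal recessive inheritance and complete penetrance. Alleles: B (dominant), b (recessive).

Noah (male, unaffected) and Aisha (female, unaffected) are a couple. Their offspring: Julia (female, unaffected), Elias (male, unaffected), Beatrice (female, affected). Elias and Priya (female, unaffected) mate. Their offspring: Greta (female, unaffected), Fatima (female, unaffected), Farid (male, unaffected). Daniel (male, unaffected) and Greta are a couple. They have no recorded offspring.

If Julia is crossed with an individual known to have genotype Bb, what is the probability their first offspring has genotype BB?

Noah is unaffected so carries B and passed b to Beatrice (bb), so Noah is Bb.
Aisha is unaffected so carries B and passed b to Beatrice (bb), so Aisha is Bb.
Julia is an unaffected offspring of Noah (Bb) × Aisha (Bb), whose cross gives 1/4 BB : 1/2 Bb : 1/4 bb; conditioning on being unaffected, Julia is BB with probability 1/3, Bb with probability 2/3.
Summing over parental genotype combinations, P(offspring has genotype BB) = 1/3·1/2 + 2/3·1/4 = 1/3.

1/3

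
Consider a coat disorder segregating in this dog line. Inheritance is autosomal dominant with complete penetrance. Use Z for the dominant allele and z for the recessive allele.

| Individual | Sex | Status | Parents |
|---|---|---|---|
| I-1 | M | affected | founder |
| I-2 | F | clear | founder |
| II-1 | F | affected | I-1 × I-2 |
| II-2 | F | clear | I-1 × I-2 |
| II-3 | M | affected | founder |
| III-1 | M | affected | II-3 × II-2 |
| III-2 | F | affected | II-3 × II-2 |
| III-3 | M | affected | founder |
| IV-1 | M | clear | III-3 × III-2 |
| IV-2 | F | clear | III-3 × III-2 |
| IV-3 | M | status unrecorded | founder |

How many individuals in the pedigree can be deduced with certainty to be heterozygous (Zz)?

Obligate heterozygotes: I-1 is affected so carries Z and passed z to II-2 (zz), so I-1 is Zz; II-1 is affected so carries Z and received z from I-2 (zz), so II-1 is Zz; III-1 is affected so carries Z and received z from II-2 (zz), so III-1 is Zz; III-2 is affected so carries Z and received z from II-2 (zz), so III-2 is Zz; III-3 is affected so carries Z and passed z to IV-1 (zz), so III-3 is Zz.
Every other individual is either homozygous by phenotype or has at least one consistent homozygous assignment, so the count is 5.

5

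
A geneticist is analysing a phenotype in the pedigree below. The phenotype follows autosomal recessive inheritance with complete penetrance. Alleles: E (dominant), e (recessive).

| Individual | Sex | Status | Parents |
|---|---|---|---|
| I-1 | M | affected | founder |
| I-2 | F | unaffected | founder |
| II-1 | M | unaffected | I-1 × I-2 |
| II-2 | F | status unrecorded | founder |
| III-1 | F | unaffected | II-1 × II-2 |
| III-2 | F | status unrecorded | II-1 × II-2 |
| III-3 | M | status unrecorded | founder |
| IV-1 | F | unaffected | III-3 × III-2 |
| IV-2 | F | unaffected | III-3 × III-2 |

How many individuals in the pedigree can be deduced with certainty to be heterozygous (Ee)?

Obligate heterozygotes: II-1 is unaffected so carries E and received e from I-1 (ee), so II-1 is Ee.
Every other individual is either homozygous by phenotype or has at least one consistent homozygous assignment, so the count is 1.

1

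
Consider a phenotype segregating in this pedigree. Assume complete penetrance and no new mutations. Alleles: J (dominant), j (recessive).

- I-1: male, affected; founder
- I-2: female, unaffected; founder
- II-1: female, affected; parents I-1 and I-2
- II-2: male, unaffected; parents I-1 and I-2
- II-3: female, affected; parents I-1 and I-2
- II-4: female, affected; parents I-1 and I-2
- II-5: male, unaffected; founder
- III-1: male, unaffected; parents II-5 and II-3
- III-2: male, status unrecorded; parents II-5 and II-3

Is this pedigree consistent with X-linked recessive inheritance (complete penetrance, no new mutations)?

No

Under X-linked recessive, III-1 (unaffected, male) cannot arise from II-5 (unaffected) × II-3 (affected).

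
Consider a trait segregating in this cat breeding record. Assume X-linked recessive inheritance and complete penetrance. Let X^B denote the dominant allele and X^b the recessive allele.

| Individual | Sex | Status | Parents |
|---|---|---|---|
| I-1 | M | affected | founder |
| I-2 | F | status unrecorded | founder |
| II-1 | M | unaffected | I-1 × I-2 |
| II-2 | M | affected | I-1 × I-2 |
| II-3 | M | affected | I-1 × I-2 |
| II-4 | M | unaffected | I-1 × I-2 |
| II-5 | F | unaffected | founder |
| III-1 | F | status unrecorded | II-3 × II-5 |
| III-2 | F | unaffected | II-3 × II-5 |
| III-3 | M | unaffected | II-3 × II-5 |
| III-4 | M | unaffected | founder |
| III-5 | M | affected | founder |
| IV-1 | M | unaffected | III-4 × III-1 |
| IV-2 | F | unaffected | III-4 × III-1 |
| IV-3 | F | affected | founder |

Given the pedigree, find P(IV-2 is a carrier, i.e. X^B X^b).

III-4 is unaffected, so III-4 is X^B Y.
III-1 passed B to IV-1 (X^B Y) and received b from II-3 (X^b Y), so III-1 is X^B X^b.
Their cross gives offspring ratios 1/2 X^B X^B : 1/2 X^B X^b. Conditioning on IV-2 being unaffected, P(X^B X^b) = 1/2 / 1 = 1/2.

1/2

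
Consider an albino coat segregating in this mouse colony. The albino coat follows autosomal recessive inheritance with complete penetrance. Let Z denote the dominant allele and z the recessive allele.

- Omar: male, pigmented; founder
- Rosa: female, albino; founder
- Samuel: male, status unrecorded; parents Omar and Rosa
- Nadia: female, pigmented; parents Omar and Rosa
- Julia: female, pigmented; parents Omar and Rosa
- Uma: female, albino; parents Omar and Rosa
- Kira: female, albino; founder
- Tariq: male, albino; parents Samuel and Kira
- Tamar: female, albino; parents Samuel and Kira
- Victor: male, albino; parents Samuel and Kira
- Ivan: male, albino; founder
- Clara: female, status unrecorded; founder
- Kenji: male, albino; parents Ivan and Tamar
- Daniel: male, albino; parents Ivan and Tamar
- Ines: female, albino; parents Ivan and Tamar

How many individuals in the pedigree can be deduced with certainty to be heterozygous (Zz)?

Obligate heterozygotes: Omar is pigmented so carries Z and passed z to Uma (zz), so Omar is Zz; Nadia is pigmented so carries Z and received z from Rosa (zz), so Nadia is Zz; Julia is pigmented so carries Z and received z from Rosa (zz), so Julia is Zz.
Every other individual is either homozygous by phenotype or has at least one consistent homozygous assignment, so the count is 3.

3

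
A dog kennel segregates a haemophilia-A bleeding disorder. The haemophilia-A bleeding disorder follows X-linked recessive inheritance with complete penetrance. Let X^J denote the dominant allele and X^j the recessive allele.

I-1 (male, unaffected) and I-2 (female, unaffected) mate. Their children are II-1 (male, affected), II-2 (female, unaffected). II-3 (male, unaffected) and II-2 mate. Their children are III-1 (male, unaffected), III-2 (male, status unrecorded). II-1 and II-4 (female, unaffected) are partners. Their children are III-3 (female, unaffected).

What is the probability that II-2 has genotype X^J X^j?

1/3

I-1 is unaffected, so I-1 is X^J Y.
I-2 is unaffected so carries J and passed j to II-1 (X^j Y), so I-2 is X^J X^j.
Their cross gives offspring ratios 1/2 X^J X^J : 1/2 X^J X^j. Conditioning on II-2 being unaffected, P(X^J X^j) = 1/2 / 1 = 1/2 before taking II-2's own offspring into account.
II-3 is unaffected, so II-3 is X^J Y.
Now use II-2's offspring. Probability of each recorded status — unaffected son III-1: 1/2 if II-2 is X^J X^j, 1 if X^J X^J. (III-2: equally likely either way, so uninformative.)
Bayes: P(X^J X^j) = 1/2·1/2 / (1/2·1/2 + 1/2·1) = 1/3.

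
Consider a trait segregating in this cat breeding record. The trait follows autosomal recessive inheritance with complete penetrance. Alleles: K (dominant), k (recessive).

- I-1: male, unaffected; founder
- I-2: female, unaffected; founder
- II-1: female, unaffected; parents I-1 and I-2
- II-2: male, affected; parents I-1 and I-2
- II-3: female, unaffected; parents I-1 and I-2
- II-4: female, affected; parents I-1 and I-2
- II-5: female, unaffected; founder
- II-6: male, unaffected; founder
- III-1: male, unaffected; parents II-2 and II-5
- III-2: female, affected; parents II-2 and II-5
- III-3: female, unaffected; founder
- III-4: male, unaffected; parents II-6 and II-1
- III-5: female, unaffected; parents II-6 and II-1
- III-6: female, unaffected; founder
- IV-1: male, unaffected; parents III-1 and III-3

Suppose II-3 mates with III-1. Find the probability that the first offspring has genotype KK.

1/3

I-1 is unaffected so carries K and passed k to II-2 (kk), so I-1 is Kk.
I-2 is unaffected so carries K and passed k to II-2 (kk), so I-2 is Kk.
II-3 is an unaffected offspring of I-1 (Kk) × I-2 (Kk), whose cross gives 1/4 KK : 1/2 Kk : 1/4 kk; conditioning on being unaffected, II-3 is KK with probability 1/3, Kk with probability 2/3.
III-1 is unaffected so carries K and received k from II-2 (kk), so III-1 is Kk.
Summing over parental genotype combinations, P(offspring has genotype KK) = 1/3·1/2 + 2/3·1/4 = 1/3.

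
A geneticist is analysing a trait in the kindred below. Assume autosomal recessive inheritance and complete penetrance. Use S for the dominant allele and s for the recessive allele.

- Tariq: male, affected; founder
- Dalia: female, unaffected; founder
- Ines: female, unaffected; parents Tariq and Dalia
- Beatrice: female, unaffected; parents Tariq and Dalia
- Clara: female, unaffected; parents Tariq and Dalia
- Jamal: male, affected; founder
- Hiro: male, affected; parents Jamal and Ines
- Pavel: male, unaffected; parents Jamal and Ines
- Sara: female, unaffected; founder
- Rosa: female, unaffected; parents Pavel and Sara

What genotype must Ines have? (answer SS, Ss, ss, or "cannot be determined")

From phenotype alone, Ines is SS or Ss.
Ines is unaffected so carries S and received s from Tariq (ss), so Ines is Ss.

Ss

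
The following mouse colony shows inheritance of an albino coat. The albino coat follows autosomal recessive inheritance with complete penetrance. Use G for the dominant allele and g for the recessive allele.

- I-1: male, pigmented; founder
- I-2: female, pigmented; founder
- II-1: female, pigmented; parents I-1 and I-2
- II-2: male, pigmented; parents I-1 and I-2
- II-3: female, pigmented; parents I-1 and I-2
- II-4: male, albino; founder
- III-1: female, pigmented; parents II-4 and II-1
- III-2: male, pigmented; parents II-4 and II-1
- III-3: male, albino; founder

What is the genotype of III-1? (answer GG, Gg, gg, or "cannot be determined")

From phenotype alone, III-1 is GG or Gg.
III-1 is pigmented so carries G and received g from II-4 (gg), so III-1 is Gg.

Gg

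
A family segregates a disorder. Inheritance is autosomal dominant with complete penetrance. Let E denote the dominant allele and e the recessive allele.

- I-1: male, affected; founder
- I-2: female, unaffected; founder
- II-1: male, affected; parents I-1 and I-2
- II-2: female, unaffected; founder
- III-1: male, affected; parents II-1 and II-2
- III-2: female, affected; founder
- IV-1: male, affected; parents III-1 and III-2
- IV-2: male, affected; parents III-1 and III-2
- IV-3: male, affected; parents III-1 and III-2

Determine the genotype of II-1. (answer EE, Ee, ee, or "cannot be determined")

Ee

From phenotype alone, II-1 is EE or Ee.
II-1 is affected so carries E and received e from I-2 (ee), so II-1 is Ee.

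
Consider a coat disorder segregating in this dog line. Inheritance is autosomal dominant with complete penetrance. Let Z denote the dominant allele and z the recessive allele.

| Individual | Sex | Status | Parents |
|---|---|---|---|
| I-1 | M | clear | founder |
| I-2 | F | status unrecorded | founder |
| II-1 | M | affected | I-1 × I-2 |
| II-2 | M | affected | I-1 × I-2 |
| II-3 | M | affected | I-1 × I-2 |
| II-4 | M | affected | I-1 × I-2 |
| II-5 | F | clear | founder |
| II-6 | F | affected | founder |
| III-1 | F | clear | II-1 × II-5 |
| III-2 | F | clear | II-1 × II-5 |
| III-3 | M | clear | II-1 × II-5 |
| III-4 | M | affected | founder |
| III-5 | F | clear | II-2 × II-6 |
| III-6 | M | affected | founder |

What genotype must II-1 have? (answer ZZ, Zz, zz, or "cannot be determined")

Zz

From phenotype alone, II-1 is ZZ or Zz.
II-1 is affected so carries Z and received z from I-1 (zz), so II-1 is Zz.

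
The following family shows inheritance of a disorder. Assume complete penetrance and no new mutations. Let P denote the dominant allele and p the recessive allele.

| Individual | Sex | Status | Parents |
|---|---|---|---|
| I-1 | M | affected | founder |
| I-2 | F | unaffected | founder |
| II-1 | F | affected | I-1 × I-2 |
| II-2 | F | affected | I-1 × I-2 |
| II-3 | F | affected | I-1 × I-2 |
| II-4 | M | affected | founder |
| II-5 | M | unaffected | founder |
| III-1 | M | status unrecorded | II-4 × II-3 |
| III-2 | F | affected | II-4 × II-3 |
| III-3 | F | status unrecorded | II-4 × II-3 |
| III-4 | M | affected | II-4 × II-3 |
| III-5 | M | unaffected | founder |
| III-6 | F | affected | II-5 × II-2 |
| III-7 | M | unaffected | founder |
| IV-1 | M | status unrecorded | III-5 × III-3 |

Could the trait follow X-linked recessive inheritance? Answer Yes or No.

Under X-linked recessive, III-6 (affected, female) cannot arise from II-5 (unaffected) × II-2 (affected).

No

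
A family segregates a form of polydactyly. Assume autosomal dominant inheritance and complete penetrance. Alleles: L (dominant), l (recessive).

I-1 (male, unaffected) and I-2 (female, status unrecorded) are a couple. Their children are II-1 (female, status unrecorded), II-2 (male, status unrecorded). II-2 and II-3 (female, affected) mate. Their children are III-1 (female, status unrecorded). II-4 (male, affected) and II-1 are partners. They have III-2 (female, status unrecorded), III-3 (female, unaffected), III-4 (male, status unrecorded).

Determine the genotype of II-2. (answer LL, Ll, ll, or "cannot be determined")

cannot be determined

II-2's phenotype is unrecorded, and no parent or child forces a single allele at both positions; consistent genotype assignments exist with II-2 as Ll or ll.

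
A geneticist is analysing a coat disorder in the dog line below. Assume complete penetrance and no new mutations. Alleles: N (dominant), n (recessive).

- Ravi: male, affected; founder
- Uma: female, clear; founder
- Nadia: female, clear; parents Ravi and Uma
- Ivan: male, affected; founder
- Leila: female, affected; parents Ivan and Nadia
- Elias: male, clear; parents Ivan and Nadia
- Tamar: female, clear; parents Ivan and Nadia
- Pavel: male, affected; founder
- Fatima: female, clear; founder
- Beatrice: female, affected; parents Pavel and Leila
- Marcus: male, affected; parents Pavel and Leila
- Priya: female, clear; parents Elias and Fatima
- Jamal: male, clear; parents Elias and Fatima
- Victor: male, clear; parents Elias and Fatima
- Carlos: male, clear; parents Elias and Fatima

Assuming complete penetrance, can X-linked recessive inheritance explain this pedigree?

A consistent assignment under X-linked recessive exists: Ravi X^n Y, Uma X^N X^N, Nadia X^N X^n, Ivan X^n Y, Leila X^n X^n, Elias X^N Y, Tamar X^N X^n, Pavel X^n Y, Fatima X^N X^N, Beatrice X^n X^n, Marcus X^n Y, Priya X^N X^N, Jamal X^N Y, Victor X^N Y, Carlos X^N Y.
In this assignment every recorded phenotype matches its genotype and every non-founder's genotype is obtainable from its parents' genotypes, so the pedigree is consistent.

Yes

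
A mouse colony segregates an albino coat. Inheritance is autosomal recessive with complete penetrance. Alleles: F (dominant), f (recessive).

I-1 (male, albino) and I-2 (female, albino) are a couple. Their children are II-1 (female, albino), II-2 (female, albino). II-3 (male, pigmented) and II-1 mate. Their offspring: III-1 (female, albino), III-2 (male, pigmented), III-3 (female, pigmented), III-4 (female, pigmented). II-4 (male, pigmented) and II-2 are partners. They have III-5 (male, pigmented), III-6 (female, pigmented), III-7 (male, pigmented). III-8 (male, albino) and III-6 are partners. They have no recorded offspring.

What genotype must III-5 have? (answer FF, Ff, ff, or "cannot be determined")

From phenotype alone, III-5 is FF or Ff.
III-5 is pigmented so carries F and received f from II-2 (ff), so III-5 is Ff.

Ff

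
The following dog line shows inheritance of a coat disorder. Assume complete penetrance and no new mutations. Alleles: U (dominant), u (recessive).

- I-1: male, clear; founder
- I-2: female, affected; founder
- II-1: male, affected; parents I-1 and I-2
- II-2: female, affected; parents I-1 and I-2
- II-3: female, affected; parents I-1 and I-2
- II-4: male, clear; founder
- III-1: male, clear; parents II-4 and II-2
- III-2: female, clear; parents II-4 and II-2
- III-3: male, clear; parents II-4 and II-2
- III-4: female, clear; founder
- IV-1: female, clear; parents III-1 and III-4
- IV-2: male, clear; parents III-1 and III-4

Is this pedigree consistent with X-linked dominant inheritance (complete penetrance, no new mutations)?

A consistent assignment under X-linked dominant exists: I-1 X^u Y, I-2 X^U X^U, II-1 X^U Y, II-2 X^U X^u, II-3 X^U X^u, II-4 X^u Y, III-1 X^u Y, III-2 X^u X^u, III-3 X^u Y, III-4 X^u X^u, IV-1 X^u X^u, IV-2 X^u Y.
In this assignment every recorded phenotype matches its genotype and every non-founder's genotype is obtainable from its parents' genotypes, so the pedigree is consistent.

Yes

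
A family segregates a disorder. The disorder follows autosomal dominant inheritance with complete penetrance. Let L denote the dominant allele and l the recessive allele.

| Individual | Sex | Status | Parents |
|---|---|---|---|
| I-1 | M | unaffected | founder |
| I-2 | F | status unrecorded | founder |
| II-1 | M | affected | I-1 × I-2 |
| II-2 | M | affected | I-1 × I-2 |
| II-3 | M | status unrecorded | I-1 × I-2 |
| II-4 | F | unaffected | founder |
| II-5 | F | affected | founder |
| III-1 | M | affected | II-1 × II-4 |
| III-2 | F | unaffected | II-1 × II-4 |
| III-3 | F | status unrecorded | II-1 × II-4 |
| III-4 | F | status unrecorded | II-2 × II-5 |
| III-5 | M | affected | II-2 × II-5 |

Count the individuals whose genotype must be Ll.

3

Obligate heterozygotes: II-1 is affected so carries L and received l from I-1 (ll), so II-1 is Ll; II-2 is affected so carries L and received l from I-1 (ll), so II-2 is Ll; III-1 is affected so carries L and received l from II-4 (ll), so III-1 is Ll.
Every other individual is either homozygous by phenotype or has at least one consistent homozygous assignment, so the count is 3.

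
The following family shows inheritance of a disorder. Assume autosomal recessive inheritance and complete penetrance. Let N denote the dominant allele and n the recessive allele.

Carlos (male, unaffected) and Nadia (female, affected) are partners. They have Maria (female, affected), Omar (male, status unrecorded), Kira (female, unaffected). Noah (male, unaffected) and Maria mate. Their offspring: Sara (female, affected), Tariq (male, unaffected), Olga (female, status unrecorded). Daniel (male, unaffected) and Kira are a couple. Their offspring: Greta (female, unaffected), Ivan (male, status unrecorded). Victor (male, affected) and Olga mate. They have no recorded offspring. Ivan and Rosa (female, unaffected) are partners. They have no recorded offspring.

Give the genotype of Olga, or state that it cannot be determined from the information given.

cannot be determined

Olga's phenotype is unrecorded, and no parent or child forces a single allele at both positions; consistent genotype assignments exist with Olga as Nn or nn.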